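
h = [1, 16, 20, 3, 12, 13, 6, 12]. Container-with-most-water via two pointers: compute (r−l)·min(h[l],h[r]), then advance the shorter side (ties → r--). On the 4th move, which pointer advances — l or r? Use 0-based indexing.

[0,7] min(1,12)*7=7 best=7 * → l++
[1,7] min(16,12)*6=72 best=72 * → r--
[1,6] min(16,6)*5=30 best=72 → r--
[1,5] min(16,13)*4=52 best=72 → r--

r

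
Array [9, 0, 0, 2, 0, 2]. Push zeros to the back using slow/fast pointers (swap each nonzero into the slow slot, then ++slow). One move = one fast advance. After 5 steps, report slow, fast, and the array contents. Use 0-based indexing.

slow=0 fast=0: a[fast]=9≠0 swap→a[0]=9, slow++,fast++
slow=1 fast=1: a[fast]=0, fast++
slow=1 fast=2: a[fast]=0, fast++
slow=1 fast=3: a[fast]=2≠0 swap→a[1]=2, slow++,fast++
slow=2 fast=4: a[fast]=0, fast++

slow=2, fast=5, a=[9, 2, 0, 0, 0, 2]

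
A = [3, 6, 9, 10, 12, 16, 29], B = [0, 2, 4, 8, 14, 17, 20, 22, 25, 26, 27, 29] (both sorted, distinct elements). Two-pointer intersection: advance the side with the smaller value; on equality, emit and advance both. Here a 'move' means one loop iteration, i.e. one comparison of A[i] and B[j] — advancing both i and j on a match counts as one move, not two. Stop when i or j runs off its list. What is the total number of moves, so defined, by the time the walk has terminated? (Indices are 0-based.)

18 moves

i=0 j=0: 3>0, j++
i=0 j=1: 3>2, j++
i=0 j=2: 3<4, i++
i=1 j=2: 6>4, j++
i=1 j=3: 6<8, i++
i=2 j=3: 9>8, j++
i=2 j=4: 9<14, i++
i=3 j=4: 10<14, i++
i=4 j=4: 12<14, i++
i=5 j=4: 16>14, j++
i=5 j=5: 16<17, i++
i=6 j=5: 29>17, j++
i=6 j=6: 29>20, j++
i=6 j=7: 29>22, j++
i=6 j=8: 29>25, j++
i=6 j=9: 29>26, j++
i=6 j=10: 29>27, j++
i=6 j=11: 29==29 emit, i++,j++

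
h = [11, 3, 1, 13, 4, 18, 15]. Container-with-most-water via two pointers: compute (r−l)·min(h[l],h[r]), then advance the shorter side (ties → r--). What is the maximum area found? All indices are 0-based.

max area = 66

l=0 r=6: min(11,15)*6=66 best=66 *, l++
l=1 r=6: min(3,15)*5=15 best=66, l++
l=2 r=6: min(1,15)*4=4 best=66, l++
l=3 r=6: min(13,15)*3=39 best=66, l++
l=4 r=6: min(4,15)*2=8 best=66, l++
l=5 r=6: min(18,15)*1=15 best=66, r--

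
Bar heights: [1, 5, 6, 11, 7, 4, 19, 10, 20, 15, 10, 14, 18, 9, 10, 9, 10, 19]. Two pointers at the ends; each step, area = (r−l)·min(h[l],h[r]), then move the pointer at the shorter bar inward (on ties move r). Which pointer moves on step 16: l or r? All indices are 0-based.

l

[0,17] min(1,19)*17=17 best=17 * → l++
[1,17] min(5,19)*16=80 best=80 * → l++
[2,17] min(6,19)*15=90 best=90 * → l++
[3,17] min(11,19)*14=154 best=154 * → l++
[4,17] min(7,19)*13=91 best=154 → l++
[5,17] min(4,19)*12=48 best=154 → l++
[6,17] min(19,19)*11=209 best=209 * → r--
[6,16] min(19,10)*10=100 best=209 → r--
[6,15] min(19,9)*9=81 best=209 → r--
[6,14] min(19,10)*8=80 best=209 → r--
[6,13] min(19,9)*7=63 best=209 → r--
[6,12] min(19,18)*6=108 best=209 → r--
[6,11] min(19,14)*5=70 best=209 → r--
[6,10] min(19,10)*4=40 best=209 → r--
[6,9] min(19,15)*3=45 best=209 → r--
[6,8] min(19,20)*2=38 best=209 → l++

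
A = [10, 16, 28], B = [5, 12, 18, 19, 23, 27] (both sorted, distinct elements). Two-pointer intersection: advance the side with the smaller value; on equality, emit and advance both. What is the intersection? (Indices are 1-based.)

[i=1,j=1] 10>5 → j++
[i=1,j=2] 10<12 → i++
[i=2,j=2] 16>12 → j++
[i=2,j=3] 16<18 → i++
[i=3,j=3] 28>18 → j++
[i=3,j=4] 28>19 → j++
[i=3,j=5] 28>23 → j++
[i=3,j=6] 28>27 → j++

intersection = []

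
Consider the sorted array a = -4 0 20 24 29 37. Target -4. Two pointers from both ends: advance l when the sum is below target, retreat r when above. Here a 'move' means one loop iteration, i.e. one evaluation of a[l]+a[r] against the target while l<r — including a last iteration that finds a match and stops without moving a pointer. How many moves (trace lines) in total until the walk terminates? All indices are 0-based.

[0,5] -4+37=33 >-4 → r--
[0,4] -4+29=25 >-4 → r--
[0,3] -4+24=20 >-4 → r--
[0,2] -4+20=16 >-4 → r--
[0,1] -4+0=-4 → found

5 moves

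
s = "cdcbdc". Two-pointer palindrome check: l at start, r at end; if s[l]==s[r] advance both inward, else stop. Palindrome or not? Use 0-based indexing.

l=0 r=5: 'c'=='c', l++,r--
l=1 r=4: 'd'=='d', l++,r--
l=2 r=3: 'c'!='b', stop

not a palindrome (mismatch at 2,3)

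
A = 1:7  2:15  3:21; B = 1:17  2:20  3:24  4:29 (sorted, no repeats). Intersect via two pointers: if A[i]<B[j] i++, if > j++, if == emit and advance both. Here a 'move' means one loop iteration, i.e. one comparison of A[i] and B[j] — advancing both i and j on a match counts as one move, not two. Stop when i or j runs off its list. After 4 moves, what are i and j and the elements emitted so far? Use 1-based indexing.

i=1 j=1: 7<17, i++
i=2 j=1: 15<17, i++
i=3 j=1: 21>17, j++
i=3 j=2: 21>20, j++

i=3, j=3, emitted=[]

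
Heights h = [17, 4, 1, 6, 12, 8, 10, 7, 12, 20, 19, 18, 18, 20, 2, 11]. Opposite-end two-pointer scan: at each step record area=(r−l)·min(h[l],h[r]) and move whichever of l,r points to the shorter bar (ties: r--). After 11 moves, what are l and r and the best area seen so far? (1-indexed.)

l=1 r=16: min(17,11)*15=165 best=165 *, r--
l=1 r=15: min(17,2)*14=28 best=165, r--
l=1 r=14: min(17,20)*13=221 best=221 *, l++
l=2 r=14: min(4,20)*12=48 best=221, l++
l=3 r=14: min(1,20)*11=11 best=221, l++
l=4 r=14: min(6,20)*10=60 best=221, l++
l=5 r=14: min(12,20)*9=108 best=221, l++
l=6 r=14: min(8,20)*8=64 best=221, l++
l=7 r=14: min(10,20)*7=70 best=221, l++
l=8 r=14: min(7,20)*6=42 best=221, l++
l=9 r=14: min(12,20)*5=60 best=221, l++

l=10, r=14, best area=221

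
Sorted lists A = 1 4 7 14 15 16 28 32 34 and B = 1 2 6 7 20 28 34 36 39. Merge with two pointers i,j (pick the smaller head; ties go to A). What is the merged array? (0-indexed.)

[i=0,j=0] A[i]=1<=B[j]=1 take 1 → i++
[i=1,j=0] A[i]=4>B[j]=1 take 1 → j++
[i=1,j=1] A[i]=4>B[j]=2 take 2 → j++
[i=1,j=2] A[i]=4<=B[j]=6 take 4 → i++
[i=2,j=2] A[i]=7>B[j]=6 take 6 → j++
[i=2,j=3] A[i]=7<=B[j]=7 take 7 → i++
[i=3,j=3] A[i]=14>B[j]=7 take 7 → j++
[i=3,j=4] A[i]=14<=B[j]=20 take 14 → i++
[i=4,j=4] A[i]=15<=B[j]=20 take 15 → i++
[i=5,j=4] A[i]=16<=B[j]=20 take 16 → i++
[i=6,j=4] A[i]=28>B[j]=20 take 20 → j++
[i=6,j=5] A[i]=28<=B[j]=28 take 28 → i++
[i=7,j=5] A[i]=32>B[j]=28 take 28 → j++
[i=7,j=6] A[i]=32<=B[j]=34 take 32 → i++
[i=8,j=6] A[i]=34<=B[j]=34 take 34 → i++
[i=9,j=6] A done, take B[j]=34 → j++
[i=9,j=7] A done, take B[j]=36 → j++
[i=9,j=8] A done, take B[j]=39 → j++

[1, 1, 2, 4, 6, 7, 7, 14, 15, 16, 20, 28, 28, 32, 34, 34, 36, 39]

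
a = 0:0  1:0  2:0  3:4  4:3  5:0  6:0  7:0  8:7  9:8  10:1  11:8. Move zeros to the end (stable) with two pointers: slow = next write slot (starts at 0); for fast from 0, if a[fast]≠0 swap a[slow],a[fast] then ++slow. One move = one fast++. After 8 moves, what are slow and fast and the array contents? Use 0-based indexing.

slow=0 fast=0: a[fast]=0, fast++
slow=0 fast=1: a[fast]=0, fast++
slow=0 fast=2: a[fast]=0, fast++
slow=0 fast=3: a[fast]=4≠0 swap→a[0]=4, slow++,fast++
slow=1 fast=4: a[fast]=3≠0 swap→a[1]=3, slow++,fast++
slow=2 fast=5: a[fast]=0, fast++
slow=2 fast=6: a[fast]=0, fast++
slow=2 fast=7: a[fast]=0, fast++

slow=2, fast=8, a=[4, 3, 0, 0, 0, 0, 0, 0, 7, 8, 1, 8]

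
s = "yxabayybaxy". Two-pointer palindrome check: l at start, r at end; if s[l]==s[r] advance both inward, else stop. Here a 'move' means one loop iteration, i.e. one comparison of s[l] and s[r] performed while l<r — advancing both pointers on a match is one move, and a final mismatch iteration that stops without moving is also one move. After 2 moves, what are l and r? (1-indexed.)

l=3, r=9

l=1 r=11: 'y'=='y', l++,r--
l=2 r=10: 'x'=='x', l++,r--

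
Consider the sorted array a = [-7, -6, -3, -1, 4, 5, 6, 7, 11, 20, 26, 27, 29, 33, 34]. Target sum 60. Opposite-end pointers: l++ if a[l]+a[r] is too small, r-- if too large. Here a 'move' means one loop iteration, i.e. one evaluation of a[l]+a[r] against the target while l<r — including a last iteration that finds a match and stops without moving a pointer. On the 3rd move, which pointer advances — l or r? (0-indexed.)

l=0 r=14: -7+34=27 <60, l++
l=1 r=14: -6+34=28 <60, l++
l=2 r=14: -3+34=31 <60, l++

l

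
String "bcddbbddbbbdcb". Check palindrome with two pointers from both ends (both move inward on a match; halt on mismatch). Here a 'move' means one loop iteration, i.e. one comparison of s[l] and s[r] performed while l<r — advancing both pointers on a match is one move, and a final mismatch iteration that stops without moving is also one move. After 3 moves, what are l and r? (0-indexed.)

[0,13] 'b'=='b' → l++,r--
[1,12] 'c'=='c' → l++,r--
[2,11] 'd'=='d' → l++,r--

l=3, r=10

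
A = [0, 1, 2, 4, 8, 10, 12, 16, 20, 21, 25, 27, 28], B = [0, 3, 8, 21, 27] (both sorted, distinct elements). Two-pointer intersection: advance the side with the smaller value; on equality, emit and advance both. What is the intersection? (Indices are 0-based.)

intersection = [0, 8, 21, 27]

i=0 j=0: 0==0 emit, i++,j++
i=1 j=1: 1<3, i++
i=2 j=1: 2<3, i++
i=3 j=1: 4>3, j++
i=3 j=2: 4<8, i++
i=4 j=2: 8==8 emit, i++,j++
i=5 j=3: 10<21, i++
i=6 j=3: 12<21, i++
i=7 j=3: 16<21, i++
i=8 j=3: 20<21, i++
i=9 j=3: 21==21 emit, i++,j++
i=10 j=4: 25<27, i++
i=11 j=4: 27==27 emit, i++,j++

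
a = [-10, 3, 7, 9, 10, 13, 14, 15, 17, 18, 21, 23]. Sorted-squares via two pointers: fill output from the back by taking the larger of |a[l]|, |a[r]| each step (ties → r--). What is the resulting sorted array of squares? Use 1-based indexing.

[1,12] |-10|<=|23| out[12]=529 → r--
[1,11] |-10|<=|21| out[11]=441 → r--
[1,10] |-10|<=|18| out[10]=324 → r--
[1,9] |-10|<=|17| out[9]=289 → r--
[1,8] |-10|<=|15| out[8]=225 → r--
[1,7] |-10|<=|14| out[7]=196 → r--
[1,6] |-10|<=|13| out[6]=169 → r--
[1,5] |-10|<=|10| out[5]=100 → r--
[1,4] |-10|>|9| out[4]=100 → l++
[2,4] |3|<=|9| out[3]=81 → r--
[2,3] |3|<=|7| out[2]=49 → r--
[2,2] |3|<=|3| out[1]=9 → r--

[9, 49, 81, 100, 100, 169, 196, 225, 289, 324, 441, 529]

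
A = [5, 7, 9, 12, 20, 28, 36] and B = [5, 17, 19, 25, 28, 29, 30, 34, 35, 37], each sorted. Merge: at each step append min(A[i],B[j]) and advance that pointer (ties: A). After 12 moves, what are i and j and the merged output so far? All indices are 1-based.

[i=1,j=1] A[i]=5<=B[j]=5 take 5 → i++
[i=2,j=1] A[i]=7>B[j]=5 take 5 → j++
[i=2,j=2] A[i]=7<=B[j]=17 take 7 → i++
[i=3,j=2] A[i]=9<=B[j]=17 take 9 → i++
[i=4,j=2] A[i]=12<=B[j]=17 take 12 → i++
[i=5,j=2] A[i]=20>B[j]=17 take 17 → j++
[i=5,j=3] A[i]=20>B[j]=19 take 19 → j++
[i=5,j=4] A[i]=20<=B[j]=25 take 20 → i++
[i=6,j=4] A[i]=28>B[j]=25 take 25 → j++
[i=6,j=5] A[i]=28<=B[j]=28 take 28 → i++
[i=7,j=5] A[i]=36>B[j]=28 take 28 → j++
[i=7,j=6] A[i]=36>B[j]=29 take 29 → j++

i=7, j=7, merged so far=[5, 5, 7, 9, 12, 17, 19, 20, 25, 28, 28, 29]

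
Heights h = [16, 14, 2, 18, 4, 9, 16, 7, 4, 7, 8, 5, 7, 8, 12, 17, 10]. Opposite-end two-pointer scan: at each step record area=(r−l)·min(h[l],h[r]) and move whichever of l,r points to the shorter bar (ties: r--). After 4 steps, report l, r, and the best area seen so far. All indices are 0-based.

l=3, r=15, best area=240

l=0 r=16: min(16,10)*16=160 best=160 *, r--
l=0 r=15: min(16,17)*15=240 best=240 *, l++
l=1 r=15: min(14,17)*14=196 best=240, l++
l=2 r=15: min(2,17)*13=26 best=240, l++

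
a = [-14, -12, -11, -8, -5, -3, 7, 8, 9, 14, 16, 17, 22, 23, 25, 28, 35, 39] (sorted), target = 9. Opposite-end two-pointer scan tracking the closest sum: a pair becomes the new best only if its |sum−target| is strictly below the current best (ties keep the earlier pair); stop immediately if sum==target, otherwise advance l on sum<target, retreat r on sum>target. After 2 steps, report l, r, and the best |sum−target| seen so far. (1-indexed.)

l=1, r=16, best |Δ|=12

[1,18] -14+39=25 d=16 * → r--
[1,17] -14+35=21 d=12 * → r--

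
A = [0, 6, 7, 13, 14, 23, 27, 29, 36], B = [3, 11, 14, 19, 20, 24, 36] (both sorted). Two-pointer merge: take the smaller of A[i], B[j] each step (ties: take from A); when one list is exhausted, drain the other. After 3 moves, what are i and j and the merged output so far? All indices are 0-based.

i=0 j=0: A[i]=0<=B[j]=3 take 0, i++
i=1 j=0: A[i]=6>B[j]=3 take 3, j++
i=1 j=1: A[i]=6<=B[j]=11 take 6, i++

i=2, j=1, merged so far=[0, 3, 6]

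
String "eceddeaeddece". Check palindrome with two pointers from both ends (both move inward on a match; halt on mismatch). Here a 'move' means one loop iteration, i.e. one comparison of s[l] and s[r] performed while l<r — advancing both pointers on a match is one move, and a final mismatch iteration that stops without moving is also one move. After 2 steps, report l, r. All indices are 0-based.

l=0 r=12: 'e'=='e', l++,r--
l=1 r=11: 'c'=='c', l++,r--

l=2, r=10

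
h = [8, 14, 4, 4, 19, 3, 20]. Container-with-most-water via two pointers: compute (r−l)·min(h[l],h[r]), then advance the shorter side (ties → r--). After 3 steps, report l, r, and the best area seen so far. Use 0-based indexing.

l=0 r=6: min(8,20)*6=48 best=48 *, l++
l=1 r=6: min(14,20)*5=70 best=70 *, l++
l=2 r=6: min(4,20)*4=16 best=70, l++

l=3, r=6, best area=70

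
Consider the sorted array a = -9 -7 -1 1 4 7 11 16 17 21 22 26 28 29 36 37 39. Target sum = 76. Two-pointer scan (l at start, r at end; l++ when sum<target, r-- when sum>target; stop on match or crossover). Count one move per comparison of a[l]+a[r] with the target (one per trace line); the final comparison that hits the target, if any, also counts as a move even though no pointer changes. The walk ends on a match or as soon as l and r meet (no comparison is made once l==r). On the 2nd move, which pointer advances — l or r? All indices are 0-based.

l

[0,16] -9+39=30 <76 → l++
[1,16] -7+39=32 <76 → l++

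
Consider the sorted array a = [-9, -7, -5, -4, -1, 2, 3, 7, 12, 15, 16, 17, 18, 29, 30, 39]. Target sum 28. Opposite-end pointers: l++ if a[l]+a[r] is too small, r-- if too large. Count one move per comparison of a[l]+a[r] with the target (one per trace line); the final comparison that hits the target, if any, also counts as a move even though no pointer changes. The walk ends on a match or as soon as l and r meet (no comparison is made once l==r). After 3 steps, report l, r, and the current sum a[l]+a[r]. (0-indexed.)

l=2, r=14, sum=25

l=0 r=15: -9+39=30 >28, r--
l=0 r=14: -9+30=21 <28, l++
l=1 r=14: -7+30=23 <28, l++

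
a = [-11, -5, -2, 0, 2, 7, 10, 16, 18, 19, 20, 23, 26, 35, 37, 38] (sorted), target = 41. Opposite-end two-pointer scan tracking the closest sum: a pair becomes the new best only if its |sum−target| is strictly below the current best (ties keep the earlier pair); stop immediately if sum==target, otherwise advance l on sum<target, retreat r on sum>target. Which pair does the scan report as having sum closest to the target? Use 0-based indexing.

[0,15] -11+38=27 d=14 * → l++
[1,15] -5+38=33 d=8 * → l++
[2,15] -2+38=36 d=5 * → l++
[3,15] 0+38=38 d=3 * → l++
[4,15] 2+38=40 d=1 * → l++
[5,15] 7+38=45 d=4 → r--
[5,14] 7+37=44 d=3 → r--
[5,13] 7+35=42 d=1 → r--
[5,12] 7+26=33 d=8 → l++
[6,12] 10+26=36 d=5 → l++
[7,12] 16+26=42 d=1 → r--
[7,11] 16+23=39 d=2 → l++
[8,11] 18+23=41 d=0 * → stop

pair (18, 23) with sum 41 (|Δ|=0)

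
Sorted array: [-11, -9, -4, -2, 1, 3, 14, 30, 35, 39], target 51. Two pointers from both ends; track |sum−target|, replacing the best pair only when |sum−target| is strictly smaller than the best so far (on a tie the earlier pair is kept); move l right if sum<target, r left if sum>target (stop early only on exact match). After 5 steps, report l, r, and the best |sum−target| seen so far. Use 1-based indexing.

l=6, r=10, best |Δ|=11

[1,10] -11+39=28 d=23 * → l++
[2,10] -9+39=30 d=21 * → l++
[3,10] -4+39=35 d=16 * → l++
[4,10] -2+39=37 d=14 * → l++
[5,10] 1+39=40 d=11 * → l++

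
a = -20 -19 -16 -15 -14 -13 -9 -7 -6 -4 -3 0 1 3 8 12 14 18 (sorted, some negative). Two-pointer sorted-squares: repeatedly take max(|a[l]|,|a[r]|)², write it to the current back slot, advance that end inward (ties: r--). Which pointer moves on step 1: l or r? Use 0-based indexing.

l

[0,17] |-20|>|18| out[17]=400 → l++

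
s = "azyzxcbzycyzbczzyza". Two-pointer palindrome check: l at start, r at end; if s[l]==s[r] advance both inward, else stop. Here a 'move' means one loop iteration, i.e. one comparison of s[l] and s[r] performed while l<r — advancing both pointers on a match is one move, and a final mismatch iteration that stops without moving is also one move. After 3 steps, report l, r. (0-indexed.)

l=3, r=15

[0,18] 'a'=='a' → l++,r--
[1,17] 'z'=='z' → l++,r--
[2,16] 'y'=='y' → l++,r--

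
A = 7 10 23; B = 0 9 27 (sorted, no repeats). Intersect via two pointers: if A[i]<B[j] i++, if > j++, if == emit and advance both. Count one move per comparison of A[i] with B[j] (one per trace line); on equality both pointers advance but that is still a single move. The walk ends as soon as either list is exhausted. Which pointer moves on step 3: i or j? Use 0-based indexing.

[i=0,j=0] 7>0 → j++
[i=0,j=1] 7<9 → i++
[i=1,j=1] 10>9 → j++

j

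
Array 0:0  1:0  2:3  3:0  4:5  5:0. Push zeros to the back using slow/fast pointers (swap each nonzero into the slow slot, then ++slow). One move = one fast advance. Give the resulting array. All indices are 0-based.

(s=0,f=0) a[fast]=0 → fast++
(s=0,f=1) a[fast]=0 → fast++
(s=0,f=2) a[fast]=3≠0 swap→a[0]=3 → slow++,fast++
(s=1,f=3) a[fast]=0 → fast++
(s=1,f=4) a[fast]=5≠0 swap→a[1]=5 → slow++,fast++
(s=2,f=5) a[fast]=0 → fast++

[3, 5, 0, 0, 0, 0]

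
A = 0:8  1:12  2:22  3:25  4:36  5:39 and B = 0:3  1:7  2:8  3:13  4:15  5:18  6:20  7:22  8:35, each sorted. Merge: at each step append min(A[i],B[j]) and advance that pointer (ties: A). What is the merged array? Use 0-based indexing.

[i=0,j=0] A[i]=8>B[j]=3 take 3 → j++
[i=0,j=1] A[i]=8>B[j]=7 take 7 → j++
[i=0,j=2] A[i]=8<=B[j]=8 take 8 → i++
[i=1,j=2] A[i]=12>B[j]=8 take 8 → j++
[i=1,j=3] A[i]=12<=B[j]=13 take 12 → i++
[i=2,j=3] A[i]=22>B[j]=13 take 13 → j++
[i=2,j=4] A[i]=22>B[j]=15 take 15 → j++
[i=2,j=5] A[i]=22>B[j]=18 take 18 → j++
[i=2,j=6] A[i]=22>B[j]=20 take 20 → j++
[i=2,j=7] A[i]=22<=B[j]=22 take 22 → i++
[i=3,j=7] A[i]=25>B[j]=22 take 22 → j++
[i=3,j=8] A[i]=25<=B[j]=35 take 25 → i++
[i=4,j=8] A[i]=36>B[j]=35 take 35 → j++
[i=4,j=9] B done, take A[i]=36 → i++
[i=5,j=9] B done, take A[i]=39 → i++

[3, 7, 8, 8, 12, 13, 15, 18, 20, 22, 22, 25, 35, 36, 39]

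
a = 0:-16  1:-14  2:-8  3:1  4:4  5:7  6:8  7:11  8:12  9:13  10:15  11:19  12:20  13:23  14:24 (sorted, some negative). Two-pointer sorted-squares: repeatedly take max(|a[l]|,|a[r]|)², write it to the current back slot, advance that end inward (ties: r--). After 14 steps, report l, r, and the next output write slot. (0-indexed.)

l=3, r=3, next write slot=0

l=0 r=14: |-16|<=|24| out[14]=576, r--
l=0 r=13: |-16|<=|23| out[13]=529, r--
l=0 r=12: |-16|<=|20| out[12]=400, r--
l=0 r=11: |-16|<=|19| out[11]=361, r--
l=0 r=10: |-16|>|15| out[10]=256, l++
l=1 r=10: |-14|<=|15| out[9]=225, r--
l=1 r=9: |-14|>|13| out[8]=196, l++
l=2 r=9: |-8|<=|13| out[7]=169, r--
l=2 r=8: |-8|<=|12| out[6]=144, r--
l=2 r=7: |-8|<=|11| out[5]=121, r--
l=2 r=6: |-8|<=|8| out[4]=64, r--
l=2 r=5: |-8|>|7| out[3]=64, l++
l=3 r=5: |1|<=|7| out[2]=49, r--
l=3 r=4: |1|<=|4| out[1]=16, r--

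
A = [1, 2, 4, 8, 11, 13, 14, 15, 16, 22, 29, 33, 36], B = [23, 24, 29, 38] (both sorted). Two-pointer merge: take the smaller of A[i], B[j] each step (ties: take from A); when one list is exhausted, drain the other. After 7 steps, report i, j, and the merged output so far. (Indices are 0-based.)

i=7, j=0, merged so far=[1, 2, 4, 8, 11, 13, 14]

i=0 j=0: A[i]=1<=B[j]=23 take 1, i++
i=1 j=0: A[i]=2<=B[j]=23 take 2, i++
i=2 j=0: A[i]=4<=B[j]=23 take 4, i++
i=3 j=0: A[i]=8<=B[j]=23 take 8, i++
i=4 j=0: A[i]=11<=B[j]=23 take 11, i++
i=5 j=0: A[i]=13<=B[j]=23 take 13, i++
i=6 j=0: A[i]=14<=B[j]=23 take 14, i++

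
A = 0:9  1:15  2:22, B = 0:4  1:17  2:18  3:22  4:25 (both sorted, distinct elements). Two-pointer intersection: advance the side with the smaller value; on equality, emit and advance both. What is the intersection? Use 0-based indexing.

[i=0,j=0] 9>4 → j++
[i=0,j=1] 9<17 → i++
[i=1,j=1] 15<17 → i++
[i=2,j=1] 22>17 → j++
[i=2,j=2] 22>18 → j++
[i=2,j=3] 22==22 emit → i++,j++

intersection = [22]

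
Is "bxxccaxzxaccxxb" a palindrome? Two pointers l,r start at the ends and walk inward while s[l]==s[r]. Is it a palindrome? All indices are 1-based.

palindrome

[1,15] 'b'=='b' → l++,r--
[2,14] 'x'=='x' → l++,r--
[3,13] 'x'=='x' → l++,r--
[4,12] 'c'=='c' → l++,r--
[5,11] 'c'=='c' → l++,r--
[6,10] 'a'=='a' → l++,r--
[7,9] 'x'=='x' → l++,r--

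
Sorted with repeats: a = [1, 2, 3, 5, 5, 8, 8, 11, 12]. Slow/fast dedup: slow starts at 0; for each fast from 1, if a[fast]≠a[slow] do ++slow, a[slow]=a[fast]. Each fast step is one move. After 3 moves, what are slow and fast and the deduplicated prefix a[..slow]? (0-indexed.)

(s=0,f=1) a[fast]=2≠a[slow]=1 write a[1]=2 → slow++,fast++
(s=1,f=2) a[fast]=3≠a[slow]=2 write a[2]=3 → slow++,fast++
(s=2,f=3) a[fast]=5≠a[slow]=3 write a[3]=5 → slow++,fast++

slow=3, fast=4, prefix=[1, 2, 3, 5]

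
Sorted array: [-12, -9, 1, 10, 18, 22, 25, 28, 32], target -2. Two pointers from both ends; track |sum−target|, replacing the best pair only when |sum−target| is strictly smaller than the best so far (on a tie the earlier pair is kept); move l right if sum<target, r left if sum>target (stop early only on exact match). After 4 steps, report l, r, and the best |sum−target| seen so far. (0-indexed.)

l=0 r=8: -12+32=20 d=22 *, r--
l=0 r=7: -12+28=16 d=18 *, r--
l=0 r=6: -12+25=13 d=15 *, r--
l=0 r=5: -12+22=10 d=12 *, r--

l=0, r=4, best |Δ|=12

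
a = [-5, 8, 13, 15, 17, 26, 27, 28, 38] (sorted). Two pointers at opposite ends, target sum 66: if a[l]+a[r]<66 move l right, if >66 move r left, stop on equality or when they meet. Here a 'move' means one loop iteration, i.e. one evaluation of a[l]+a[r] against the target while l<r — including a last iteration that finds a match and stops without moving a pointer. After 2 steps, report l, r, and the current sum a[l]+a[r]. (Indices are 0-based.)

[0,8] -5+38=33 <66 → l++
[1,8] 8+38=46 <66 → l++

l=2, r=8, sum=51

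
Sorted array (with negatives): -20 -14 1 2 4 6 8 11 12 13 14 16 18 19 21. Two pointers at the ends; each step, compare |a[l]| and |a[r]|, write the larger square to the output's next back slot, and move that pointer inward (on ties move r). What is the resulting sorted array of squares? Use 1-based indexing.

[1,15] |-20|<=|21| out[15]=441 → r--
[1,14] |-20|>|19| out[14]=400 → l++
[2,14] |-14|<=|19| out[13]=361 → r--
[2,13] |-14|<=|18| out[12]=324 → r--
[2,12] |-14|<=|16| out[11]=256 → r--
[2,11] |-14|<=|14| out[10]=196 → r--
[2,10] |-14|>|13| out[9]=196 → l++
[3,10] |1|<=|13| out[8]=169 → r--
[3,9] |1|<=|12| out[7]=144 → r--
[3,8] |1|<=|11| out[6]=121 → r--
[3,7] |1|<=|8| out[5]=64 → r--
[3,6] |1|<=|6| out[4]=36 → r--
[3,5] |1|<=|4| out[3]=16 → r--
[3,4] |1|<=|2| out[2]=4 → r--
[3,3] |1|<=|1| out[1]=1 → r--

[1, 4, 16, 36, 64, 121, 144, 169, 196, 196, 256, 324, 361, 400, 441]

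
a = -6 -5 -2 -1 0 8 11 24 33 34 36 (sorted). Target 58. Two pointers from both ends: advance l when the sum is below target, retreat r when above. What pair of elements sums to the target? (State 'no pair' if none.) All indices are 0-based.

l=0 r=10: -6+36=30 <58, l++
l=1 r=10: -5+36=31 <58, l++
l=2 r=10: -2+36=34 <58, l++
l=3 r=10: -1+36=35 <58, l++
l=4 r=10: 0+36=36 <58, l++
l=5 r=10: 8+36=44 <58, l++
l=6 r=10: 11+36=47 <58, l++
l=7 r=10: 24+36=60 >58, r--
l=7 r=9: 24+34=58, found

(24, 34)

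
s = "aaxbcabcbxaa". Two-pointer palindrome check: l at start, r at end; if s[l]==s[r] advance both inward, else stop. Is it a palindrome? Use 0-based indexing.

[0,11] 'a'=='a' → l++,r--
[1,10] 'a'=='a' → l++,r--
[2,9] 'x'=='x' → l++,r--
[3,8] 'b'=='b' → l++,r--
[4,7] 'c'=='c' → l++,r--
[5,6] 'a'!='b' → stop

not a palindrome (mismatch at 5,6)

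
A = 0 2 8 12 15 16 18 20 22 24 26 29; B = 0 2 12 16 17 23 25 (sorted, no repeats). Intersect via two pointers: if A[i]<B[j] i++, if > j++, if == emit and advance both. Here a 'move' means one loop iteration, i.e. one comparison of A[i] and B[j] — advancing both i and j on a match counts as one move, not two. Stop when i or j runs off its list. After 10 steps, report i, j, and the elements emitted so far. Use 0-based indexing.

[i=0,j=0] 0==0 emit → i++,j++
[i=1,j=1] 2==2 emit → i++,j++
[i=2,j=2] 8<12 → i++
[i=3,j=2] 12==12 emit → i++,j++
[i=4,j=3] 15<16 → i++
[i=5,j=3] 16==16 emit → i++,j++
[i=6,j=4] 18>17 → j++
[i=6,j=5] 18<23 → i++
[i=7,j=5] 20<23 → i++
[i=8,j=5] 22<23 → i++

i=9, j=5, emitted=[0, 2, 12, 16]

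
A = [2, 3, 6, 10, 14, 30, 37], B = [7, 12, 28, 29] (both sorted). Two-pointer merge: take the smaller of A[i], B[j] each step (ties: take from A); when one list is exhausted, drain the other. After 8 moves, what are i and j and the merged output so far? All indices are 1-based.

i=6, j=4, merged so far=[2, 3, 6, 7, 10, 12, 14, 28]

i=1 j=1: A[i]=2<=B[j]=7 take 2, i++
i=2 j=1: A[i]=3<=B[j]=7 take 3, i++
i=3 j=1: A[i]=6<=B[j]=7 take 6, i++
i=4 j=1: A[i]=10>B[j]=7 take 7, j++
i=4 j=2: A[i]=10<=B[j]=12 take 10, i++
i=5 j=2: A[i]=14>B[j]=12 take 12, j++
i=5 j=3: A[i]=14<=B[j]=28 take 14, i++
i=6 j=3: A[i]=30>B[j]=28 take 28, j++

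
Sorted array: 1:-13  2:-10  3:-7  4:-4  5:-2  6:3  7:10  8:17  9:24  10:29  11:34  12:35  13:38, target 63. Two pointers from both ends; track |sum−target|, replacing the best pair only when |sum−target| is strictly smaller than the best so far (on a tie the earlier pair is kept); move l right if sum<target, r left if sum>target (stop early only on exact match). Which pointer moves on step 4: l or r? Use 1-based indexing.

l

l=1 r=13: -13+38=25 d=38 *, l++
l=2 r=13: -10+38=28 d=35 *, l++
l=3 r=13: -7+38=31 d=32 *, l++
l=4 r=13: -4+38=34 d=29 *, l++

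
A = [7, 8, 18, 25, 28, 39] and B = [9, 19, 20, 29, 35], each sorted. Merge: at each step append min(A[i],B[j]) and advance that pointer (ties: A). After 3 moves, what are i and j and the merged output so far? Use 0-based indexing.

[i=0,j=0] A[i]=7<=B[j]=9 take 7 → i++
[i=1,j=0] A[i]=8<=B[j]=9 take 8 → i++
[i=2,j=0] A[i]=18>B[j]=9 take 9 → j++

i=2, j=1, merged so far=[7, 8, 9]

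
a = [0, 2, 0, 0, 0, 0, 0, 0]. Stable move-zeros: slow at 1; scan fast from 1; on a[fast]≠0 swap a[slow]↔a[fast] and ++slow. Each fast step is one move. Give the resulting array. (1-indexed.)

(s=1,f=1) a[fast]=0 → fast++
(s=1,f=2) a[fast]=2≠0 swap→a[1]=2 → slow++,fast++
(s=2,f=3) a[fast]=0 → fast++
(s=2,f=4) a[fast]=0 → fast++
(s=2,f=5) a[fast]=0 → fast++
(s=2,f=6) a[fast]=0 → fast++
(s=2,f=7) a[fast]=0 → fast++
(s=2,f=8) a[fast]=0 → fast++

[2, 0, 0, 0, 0, 0, 0, 0]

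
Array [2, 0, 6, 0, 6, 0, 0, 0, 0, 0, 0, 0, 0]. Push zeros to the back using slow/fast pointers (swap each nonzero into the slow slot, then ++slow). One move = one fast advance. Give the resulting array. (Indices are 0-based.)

[2, 6, 6, 0, 0, 0, 0, 0, 0, 0, 0, 0, 0]

slow=0 fast=0: a[fast]=2≠0 swap→a[0]=2, slow++,fast++
slow=1 fast=1: a[fast]=0, fast++
slow=1 fast=2: a[fast]=6≠0 swap→a[1]=6, slow++,fast++
slow=2 fast=3: a[fast]=0, fast++
slow=2 fast=4: a[fast]=6≠0 swap→a[2]=6, slow++,fast++
slow=3 fast=5: a[fast]=0, fast++
slow=3 fast=6: a[fast]=0, fast++
slow=3 fast=7: a[fast]=0, fast++
slow=3 fast=8: a[fast]=0, fast++
slow=3 fast=9: a[fast]=0, fast++
slow=3 fast=10: a[fast]=0, fast++
slow=3 fast=11: a[fast]=0, fast++
slow=3 fast=12: a[fast]=0, fast++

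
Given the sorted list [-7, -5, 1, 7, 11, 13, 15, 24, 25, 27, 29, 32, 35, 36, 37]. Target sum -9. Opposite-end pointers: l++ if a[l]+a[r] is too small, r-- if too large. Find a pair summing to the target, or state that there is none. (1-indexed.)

l=1 r=15: -7+37=30 >-9, r--
l=1 r=14: -7+36=29 >-9, r--
l=1 r=13: -7+35=28 >-9, r--
l=1 r=12: -7+32=25 >-9, r--
l=1 r=11: -7+29=22 >-9, r--
l=1 r=10: -7+27=20 >-9, r--
l=1 r=9: -7+25=18 >-9, r--
l=1 r=8: -7+24=17 >-9, r--
l=1 r=7: -7+15=8 >-9, r--
l=1 r=6: -7+13=6 >-9, r--
l=1 r=5: -7+11=4 >-9, r--
l=1 r=4: -7+7=0 >-9, r--
l=1 r=3: -7+1=-6 >-9, r--
l=1 r=2: -7+-5=-12 <-9, l++

no pair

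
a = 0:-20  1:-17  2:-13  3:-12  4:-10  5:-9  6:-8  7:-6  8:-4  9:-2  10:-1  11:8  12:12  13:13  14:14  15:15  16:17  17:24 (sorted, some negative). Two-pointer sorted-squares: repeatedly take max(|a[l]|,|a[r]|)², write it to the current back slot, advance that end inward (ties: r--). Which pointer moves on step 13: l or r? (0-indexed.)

l=0 r=17: |-20|<=|24| out[17]=576, r--
l=0 r=16: |-20|>|17| out[16]=400, l++
l=1 r=16: |-17|<=|17| out[15]=289, r--
l=1 r=15: |-17|>|15| out[14]=289, l++
l=2 r=15: |-13|<=|15| out[13]=225, r--
l=2 r=14: |-13|<=|14| out[12]=196, r--
l=2 r=13: |-13|<=|13| out[11]=169, r--
l=2 r=12: |-13|>|12| out[10]=169, l++
l=3 r=12: |-12|<=|12| out[9]=144, r--
l=3 r=11: |-12|>|8| out[8]=144, l++
l=4 r=11: |-10|>|8| out[7]=100, l++
l=5 r=11: |-9|>|8| out[6]=81, l++
l=6 r=11: |-8|<=|8| out[5]=64, r--

r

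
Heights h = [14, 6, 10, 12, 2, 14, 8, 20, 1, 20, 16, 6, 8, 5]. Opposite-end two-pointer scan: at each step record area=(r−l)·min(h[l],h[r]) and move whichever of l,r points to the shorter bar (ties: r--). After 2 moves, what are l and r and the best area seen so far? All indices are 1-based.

l=1, r=12, best area=96

l=1 r=14: min(14,5)*13=65 best=65 *, r--
l=1 r=13: min(14,8)*12=96 best=96 *, r--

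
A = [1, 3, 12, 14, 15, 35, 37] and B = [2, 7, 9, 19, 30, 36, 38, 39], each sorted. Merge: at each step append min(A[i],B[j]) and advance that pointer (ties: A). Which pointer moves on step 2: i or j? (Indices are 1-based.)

i=1 j=1: A[i]=1<=B[j]=2 take 1, i++
i=2 j=1: A[i]=3>B[j]=2 take 2, j++

j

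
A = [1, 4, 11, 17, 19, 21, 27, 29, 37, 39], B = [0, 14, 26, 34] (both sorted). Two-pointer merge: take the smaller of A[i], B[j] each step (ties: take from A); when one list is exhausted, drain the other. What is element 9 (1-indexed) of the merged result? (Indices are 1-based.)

merged[9] = 26

i=1 j=1: A[i]=1>B[j]=0 take 0, j++
i=1 j=2: A[i]=1<=B[j]=14 take 1, i++
i=2 j=2: A[i]=4<=B[j]=14 take 4, i++
i=3 j=2: A[i]=11<=B[j]=14 take 11, i++
i=4 j=2: A[i]=17>B[j]=14 take 14, j++
i=4 j=3: A[i]=17<=B[j]=26 take 17, i++
i=5 j=3: A[i]=19<=B[j]=26 take 19, i++
i=6 j=3: A[i]=21<=B[j]=26 take 21, i++
i=7 j=3: A[i]=27>B[j]=26 take 26, j++
i=7 j=4: A[i]=27<=B[j]=34 take 27, i++
i=8 j=4: A[i]=29<=B[j]=34 take 29, i++
i=9 j=4: A[i]=37>B[j]=34 take 34, j++
i=9 j=5: B done, take A[i]=37, i++
i=10 j=5: B done, take A[i]=39, i++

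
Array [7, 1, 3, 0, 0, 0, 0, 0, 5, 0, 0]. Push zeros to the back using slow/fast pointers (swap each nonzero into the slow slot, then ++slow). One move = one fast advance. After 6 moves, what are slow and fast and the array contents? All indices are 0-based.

(s=0,f=0) a[fast]=7≠0 swap→a[0]=7 → slow++,fast++
(s=1,f=1) a[fast]=1≠0 swap→a[1]=1 → slow++,fast++
(s=2,f=2) a[fast]=3≠0 swap→a[2]=3 → slow++,fast++
(s=3,f=3) a[fast]=0 → fast++
(s=3,f=4) a[fast]=0 → fast++
(s=3,f=5) a[fast]=0 → fast++

slow=3, fast=6, a=[7, 1, 3, 0, 0, 0, 0, 0, 5, 0, 0]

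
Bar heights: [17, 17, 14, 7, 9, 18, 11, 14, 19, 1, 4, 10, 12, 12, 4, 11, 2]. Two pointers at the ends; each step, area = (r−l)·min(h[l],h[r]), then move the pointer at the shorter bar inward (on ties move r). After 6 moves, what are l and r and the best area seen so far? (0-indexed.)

[0,16] min(17,2)*16=32 best=32 * → r--
[0,15] min(17,11)*15=165 best=165 * → r--
[0,14] min(17,4)*14=56 best=165 → r--
[0,13] min(17,12)*13=156 best=165 → r--
[0,12] min(17,12)*12=144 best=165 → r--
[0,11] min(17,10)*11=110 best=165 → r--

l=0, r=10, best area=165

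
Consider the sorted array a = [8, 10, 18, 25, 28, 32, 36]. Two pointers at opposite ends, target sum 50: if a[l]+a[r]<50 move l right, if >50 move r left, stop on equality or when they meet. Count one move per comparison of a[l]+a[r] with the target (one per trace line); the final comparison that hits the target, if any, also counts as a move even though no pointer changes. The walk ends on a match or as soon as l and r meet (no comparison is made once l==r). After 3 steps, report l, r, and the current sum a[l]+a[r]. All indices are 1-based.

[1,7] 8+36=44 <50 → l++
[2,7] 10+36=46 <50 → l++
[3,7] 18+36=54 >50 → r--

l=3, r=6, sum=50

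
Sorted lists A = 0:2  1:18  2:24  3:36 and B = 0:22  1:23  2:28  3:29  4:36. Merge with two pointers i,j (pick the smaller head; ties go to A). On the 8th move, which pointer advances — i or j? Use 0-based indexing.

i=0 j=0: A[i]=2<=B[j]=22 take 2, i++
i=1 j=0: A[i]=18<=B[j]=22 take 18, i++
i=2 j=0: A[i]=24>B[j]=22 take 22, j++
i=2 j=1: A[i]=24>B[j]=23 take 23, j++
i=2 j=2: A[i]=24<=B[j]=28 take 24, i++
i=3 j=2: A[i]=36>B[j]=28 take 28, j++
i=3 j=3: A[i]=36>B[j]=29 take 29, j++
i=3 j=4: A[i]=36<=B[j]=36 take 36, i++

i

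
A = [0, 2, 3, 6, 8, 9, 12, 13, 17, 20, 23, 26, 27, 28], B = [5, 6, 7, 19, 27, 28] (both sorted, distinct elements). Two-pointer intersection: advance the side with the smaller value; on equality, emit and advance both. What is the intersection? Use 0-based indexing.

intersection = [6, 27, 28]

[i=0,j=0] 0<5 → i++
[i=1,j=0] 2<5 → i++
[i=2,j=0] 3<5 → i++
[i=3,j=0] 6>5 → j++
[i=3,j=1] 6==6 emit → i++,j++
[i=4,j=2] 8>7 → j++
[i=4,j=3] 8<19 → i++
[i=5,j=3] 9<19 → i++
[i=6,j=3] 12<19 → i++
[i=7,j=3] 13<19 → i++
[i=8,j=3] 17<19 → i++
[i=9,j=3] 20>19 → j++
[i=9,j=4] 20<27 → i++
[i=10,j=4] 23<27 → i++
[i=11,j=4] 26<27 → i++
[i=12,j=4] 27==27 emit → i++,j++
[i=13,j=5] 28==28 emit → i++,j++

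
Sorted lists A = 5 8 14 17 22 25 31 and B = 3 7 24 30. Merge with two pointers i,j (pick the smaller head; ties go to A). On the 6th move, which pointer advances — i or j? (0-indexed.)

i

[i=0,j=0] A[i]=5>B[j]=3 take 3 → j++
[i=0,j=1] A[i]=5<=B[j]=7 take 5 → i++
[i=1,j=1] A[i]=8>B[j]=7 take 7 → j++
[i=1,j=2] A[i]=8<=B[j]=24 take 8 → i++
[i=2,j=2] A[i]=14<=B[j]=24 take 14 → i++
[i=3,j=2] A[i]=17<=B[j]=24 take 17 → i++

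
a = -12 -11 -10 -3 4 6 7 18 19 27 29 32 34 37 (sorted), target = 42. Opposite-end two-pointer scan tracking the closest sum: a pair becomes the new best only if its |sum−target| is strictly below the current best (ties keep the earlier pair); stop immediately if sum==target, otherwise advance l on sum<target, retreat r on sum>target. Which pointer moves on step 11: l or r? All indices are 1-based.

r

[1,14] -12+37=25 d=17 * → l++
[2,14] -11+37=26 d=16 * → l++
[3,14] -10+37=27 d=15 * → l++
[4,14] -3+37=34 d=8 * → l++
[5,14] 4+37=41 d=1 * → l++
[6,14] 6+37=43 d=1 → r--
[6,13] 6+34=40 d=2 → l++
[7,13] 7+34=41 d=1 → l++
[8,13] 18+34=52 d=10 → r--
[8,12] 18+32=50 d=8 → r--
[8,11] 18+29=47 d=5 → r--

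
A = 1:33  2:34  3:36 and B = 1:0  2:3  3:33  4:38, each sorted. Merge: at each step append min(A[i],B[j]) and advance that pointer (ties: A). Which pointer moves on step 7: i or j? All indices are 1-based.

j

[i=1,j=1] A[i]=33>B[j]=0 take 0 → j++
[i=1,j=2] A[i]=33>B[j]=3 take 3 → j++
[i=1,j=3] A[i]=33<=B[j]=33 take 33 → i++
[i=2,j=3] A[i]=34>B[j]=33 take 33 → j++
[i=2,j=4] A[i]=34<=B[j]=38 take 34 → i++
[i=3,j=4] A[i]=36<=B[j]=38 take 36 → i++
[i=4,j=4] A done, take B[j]=38 → j++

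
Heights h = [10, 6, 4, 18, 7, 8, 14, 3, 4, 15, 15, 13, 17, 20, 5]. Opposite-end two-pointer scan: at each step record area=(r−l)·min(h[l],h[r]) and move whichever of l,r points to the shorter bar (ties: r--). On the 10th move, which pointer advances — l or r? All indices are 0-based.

[0,14] min(10,5)*14=70 best=70 * → r--
[0,13] min(10,20)*13=130 best=130 * → l++
[1,13] min(6,20)*12=72 best=130 → l++
[2,13] min(4,20)*11=44 best=130 → l++
[3,13] min(18,20)*10=180 best=180 * → l++
[4,13] min(7,20)*9=63 best=180 → l++
[5,13] min(8,20)*8=64 best=180 → l++
[6,13] min(14,20)*7=98 best=180 → l++
[7,13] min(3,20)*6=18 best=180 → l++
[8,13] min(4,20)*5=20 best=180 → l++

l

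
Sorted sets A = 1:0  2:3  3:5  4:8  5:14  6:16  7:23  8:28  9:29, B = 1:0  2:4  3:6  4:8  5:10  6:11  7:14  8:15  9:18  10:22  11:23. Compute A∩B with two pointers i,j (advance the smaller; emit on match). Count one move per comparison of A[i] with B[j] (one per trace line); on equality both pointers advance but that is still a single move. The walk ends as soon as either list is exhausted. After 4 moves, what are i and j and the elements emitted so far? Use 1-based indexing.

i=1 j=1: 0==0 emit, i++,j++
i=2 j=2: 3<4, i++
i=3 j=2: 5>4, j++
i=3 j=3: 5<6, i++

i=4, j=3, emitted=[0]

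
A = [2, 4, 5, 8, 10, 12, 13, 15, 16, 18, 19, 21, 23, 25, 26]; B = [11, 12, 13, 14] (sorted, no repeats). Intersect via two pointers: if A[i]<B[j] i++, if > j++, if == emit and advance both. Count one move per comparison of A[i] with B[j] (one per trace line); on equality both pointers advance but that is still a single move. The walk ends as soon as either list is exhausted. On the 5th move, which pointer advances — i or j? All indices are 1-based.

[i=1,j=1] 2<11 → i++
[i=2,j=1] 4<11 → i++
[i=3,j=1] 5<11 → i++
[i=4,j=1] 8<11 → i++
[i=5,j=1] 10<11 → i++

i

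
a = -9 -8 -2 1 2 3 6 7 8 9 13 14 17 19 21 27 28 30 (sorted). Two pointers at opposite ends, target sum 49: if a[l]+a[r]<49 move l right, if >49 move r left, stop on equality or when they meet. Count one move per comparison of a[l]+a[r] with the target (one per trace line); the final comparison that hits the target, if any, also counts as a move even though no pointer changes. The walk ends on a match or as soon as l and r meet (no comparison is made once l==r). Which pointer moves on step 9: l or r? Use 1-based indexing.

l=1 r=18: -9+30=21 <49, l++
l=2 r=18: -8+30=22 <49, l++
l=3 r=18: -2+30=28 <49, l++
l=4 r=18: 1+30=31 <49, l++
l=5 r=18: 2+30=32 <49, l++
l=6 r=18: 3+30=33 <49, l++
l=7 r=18: 6+30=36 <49, l++
l=8 r=18: 7+30=37 <49, l++
l=9 r=18: 8+30=38 <49, l++

l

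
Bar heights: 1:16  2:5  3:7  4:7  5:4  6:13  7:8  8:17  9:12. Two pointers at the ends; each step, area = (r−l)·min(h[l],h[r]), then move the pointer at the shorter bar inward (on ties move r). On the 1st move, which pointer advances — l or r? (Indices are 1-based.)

r

[1,9] min(16,12)*8=96 best=96 * → r--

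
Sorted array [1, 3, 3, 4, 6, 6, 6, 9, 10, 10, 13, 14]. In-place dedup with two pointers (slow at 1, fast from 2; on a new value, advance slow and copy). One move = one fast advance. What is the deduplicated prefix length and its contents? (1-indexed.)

length 8; prefix = [1, 3, 4, 6, 9, 10, 13, 14]

slow=1 fast=2: a[fast]=3≠a[slow]=1 write a[2]=3, slow++,fast++
slow=2 fast=3: a[fast]=3=a[slow] dup, fast++
slow=2 fast=4: a[fast]=4≠a[slow]=3 write a[3]=4, slow++,fast++
slow=3 fast=5: a[fast]=6≠a[slow]=4 write a[4]=6, slow++,fast++
slow=4 fast=6: a[fast]=6=a[slow] dup, fast++
slow=4 fast=7: a[fast]=6=a[slow] dup, fast++
slow=4 fast=8: a[fast]=9≠a[slow]=6 write a[5]=9, slow++,fast++
slow=5 fast=9: a[fast]=10≠a[slow]=9 write a[6]=10, slow++,fast++
slow=6 fast=10: a[fast]=10=a[slow] dup, fast++
slow=6 fast=11: a[fast]=13≠a[slow]=10 write a[7]=13, slow++,fast++
slow=7 fast=12: a[fast]=14≠a[slow]=13 write a[8]=14, slow++,fast++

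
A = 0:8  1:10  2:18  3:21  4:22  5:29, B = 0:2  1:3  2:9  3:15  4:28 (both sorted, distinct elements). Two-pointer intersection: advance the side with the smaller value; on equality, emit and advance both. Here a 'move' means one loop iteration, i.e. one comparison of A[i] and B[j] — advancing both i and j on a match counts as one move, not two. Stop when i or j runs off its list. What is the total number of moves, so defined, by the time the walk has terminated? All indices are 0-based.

10 moves

[i=0,j=0] 8>2 → j++
[i=0,j=1] 8>3 → j++
[i=0,j=2] 8<9 → i++
[i=1,j=2] 10>9 → j++
[i=1,j=3] 10<15 → i++
[i=2,j=3] 18>15 → j++
[i=2,j=4] 18<28 → i++
[i=3,j=4] 21<28 → i++
[i=4,j=4] 22<28 → i++
[i=5,j=4] 29>28 → j++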